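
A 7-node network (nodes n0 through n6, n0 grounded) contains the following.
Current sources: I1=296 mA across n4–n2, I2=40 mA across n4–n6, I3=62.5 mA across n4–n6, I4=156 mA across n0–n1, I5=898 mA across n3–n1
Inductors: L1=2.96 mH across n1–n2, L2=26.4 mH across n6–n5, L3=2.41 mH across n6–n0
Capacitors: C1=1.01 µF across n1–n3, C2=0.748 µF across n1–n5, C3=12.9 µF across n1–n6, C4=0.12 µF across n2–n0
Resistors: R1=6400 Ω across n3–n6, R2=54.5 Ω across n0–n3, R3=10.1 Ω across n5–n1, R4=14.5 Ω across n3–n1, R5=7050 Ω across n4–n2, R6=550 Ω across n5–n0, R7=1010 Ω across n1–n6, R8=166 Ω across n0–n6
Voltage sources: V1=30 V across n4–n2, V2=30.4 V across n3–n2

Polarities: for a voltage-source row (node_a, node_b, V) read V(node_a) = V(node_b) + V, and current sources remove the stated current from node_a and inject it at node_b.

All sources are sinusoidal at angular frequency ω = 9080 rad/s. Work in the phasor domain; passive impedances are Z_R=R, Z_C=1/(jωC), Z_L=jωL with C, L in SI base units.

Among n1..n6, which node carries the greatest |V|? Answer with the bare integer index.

2

MNA unknowns: 6 node voltages V₁..V_6 plus 2 source currents (V1, V2)
I1: z[4]−=0.296, z[2]+=0.296
L1: Y=0.000-0.03721j on G[1,2]
C1: Y=0.000+0.009171j on G[1,3]
I2: z[4]−=0.04, z[6]+=0.04
R1: Y=0.0001563+0.000j on G[3,6]
I3: z[4]−=0.0625, z[6]+=0.0625
R2: Y=0.01835+0.000j on G[0,3]
L2: Y=0.000-0.004172j on G[6,5]
C2: Y=0.000+0.006792j on G[1,5]
L3: Y=0.000-0.04570j on G[6,0]
C3: Y=0.000+0.1171j on G[1,6]
R3: Y=0.09901+0.000j on G[5,1]
I4: z[0]−=0.156, z[1]+=0.156
R4: Y=0.06897+0.000j on G[3,1]
R5: Y=0.0001418+0.000j on G[4,2]
R6: Y=0.001818+0.000j on G[5,0]
I5: z[3]−=0.898, z[1]+=0.898
R7: Y=0.0009901+0.000j on G[1,6]
C4: Y=0.000+0.001090j on G[2,0]
R8: Y=0.006024+0.000j on G[0,6]
V1: row V4−V2=30, i_V1 at 4,2
V2: row V3−V2=30.4, i_V2 at 3,2
solve → V1=-1.905+5.297j, V2=-38.49-10.25j, V3=-8.093-10.25j, V4=-8.493-10.25j, V5=-1.800+5.281j, V6=-3.898+7.004j
aux → i_V1=-0.4028+0.000j, i_V2=-0.4646+1.319j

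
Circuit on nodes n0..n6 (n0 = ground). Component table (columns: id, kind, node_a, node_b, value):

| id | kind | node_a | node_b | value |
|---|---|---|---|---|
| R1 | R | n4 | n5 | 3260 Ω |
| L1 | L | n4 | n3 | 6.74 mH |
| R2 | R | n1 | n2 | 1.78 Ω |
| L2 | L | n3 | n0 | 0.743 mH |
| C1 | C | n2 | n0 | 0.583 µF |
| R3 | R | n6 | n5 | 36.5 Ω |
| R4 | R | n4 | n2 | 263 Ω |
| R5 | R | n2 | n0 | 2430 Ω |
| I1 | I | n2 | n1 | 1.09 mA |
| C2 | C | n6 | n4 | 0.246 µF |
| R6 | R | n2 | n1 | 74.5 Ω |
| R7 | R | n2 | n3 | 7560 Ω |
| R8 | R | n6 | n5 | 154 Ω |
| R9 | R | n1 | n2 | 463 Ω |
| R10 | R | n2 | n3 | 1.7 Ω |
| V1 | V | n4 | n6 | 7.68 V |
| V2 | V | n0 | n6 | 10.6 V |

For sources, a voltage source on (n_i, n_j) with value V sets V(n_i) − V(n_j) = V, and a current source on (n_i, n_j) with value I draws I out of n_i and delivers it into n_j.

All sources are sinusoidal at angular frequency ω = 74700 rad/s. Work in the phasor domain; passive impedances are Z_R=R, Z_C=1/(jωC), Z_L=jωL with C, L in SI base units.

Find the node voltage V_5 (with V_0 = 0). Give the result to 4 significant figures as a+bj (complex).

-10.53+0.000j V

Element admittances at ω=74700 rad/s:
  Y(R1) = 0.0003067+0.000j S between n4,n5
  Y(L1) = 0.000-0.001986j S between n4,n3
  Y(R2) = 0.5618+0.000j S between n1,n2
  Y(L2) = 0.000-0.01802j S between n3,n0
  Y(C1) = 0.000+0.04355j S between n2,n0
  Y(R3) = 0.02740+0.000j S between n6,n5
  Y(R4) = 0.003802+0.000j S between n4,n2
  Y(R5) = 0.0004115+0.000j S between n2,n0
  I1: injects 0.00109 A into n1 (from n2)
  Y(C2) = 0.000+0.01838j S between n6,n4
  Y(R6) = 0.01342+0.000j S between n2,n1
  Y(R7) = 0.0001323+0.000j S between n2,n3
  Y(R8) = 0.006494+0.000j S between n6,n5
  Y(R9) = 0.002160+0.000j S between n1,n2
  Y(R10) = 0.5882+0.000j S between n2,n3
  V1: constraint V(n4)−V(n6) = 7.68
  V2: constraint V(n0)−V(n6) = 10.6
Assemble and solve the 8×8 MNA system:
  V(n1)=0.1421+0.5085j  V(n2)=0.1402+0.5085j  V(n3)=0.1224+0.5225j  V(n4)=-2.920+0.000j  V(n5)=-10.53+0.000j  V(n6)=-10.60+0.000j
  i(V1)=0.01034-0.1452j  i(V2)=-0.01267+0.004109j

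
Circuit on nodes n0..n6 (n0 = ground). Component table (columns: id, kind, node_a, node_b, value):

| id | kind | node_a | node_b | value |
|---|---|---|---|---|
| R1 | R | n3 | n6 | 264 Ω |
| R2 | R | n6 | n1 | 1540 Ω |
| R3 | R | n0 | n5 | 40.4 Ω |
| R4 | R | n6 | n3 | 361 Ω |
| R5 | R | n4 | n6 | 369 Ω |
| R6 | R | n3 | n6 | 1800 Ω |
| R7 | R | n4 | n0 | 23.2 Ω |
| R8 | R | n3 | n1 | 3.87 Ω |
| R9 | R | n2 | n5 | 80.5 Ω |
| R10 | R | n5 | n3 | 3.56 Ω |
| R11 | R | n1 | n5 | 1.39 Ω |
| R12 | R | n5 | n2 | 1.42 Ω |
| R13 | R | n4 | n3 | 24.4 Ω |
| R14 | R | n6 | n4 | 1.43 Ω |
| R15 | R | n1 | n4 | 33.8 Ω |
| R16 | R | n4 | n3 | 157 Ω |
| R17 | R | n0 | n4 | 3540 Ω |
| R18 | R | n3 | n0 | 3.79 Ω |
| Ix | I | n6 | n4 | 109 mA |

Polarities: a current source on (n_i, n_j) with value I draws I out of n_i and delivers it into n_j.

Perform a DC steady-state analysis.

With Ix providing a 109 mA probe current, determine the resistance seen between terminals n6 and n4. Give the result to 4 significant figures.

R_eq = 1.410 Ω

Apply KCL at each of the 6 non-ground nodes and solve the resulting linear system.
Node n1: branches {R2, R8, R11, R15} → V_1 = -0.0008746
Node n2: branches {R9, R12} → V_2 = -0.0009739
Node n3: branches {R1, R4, R6, R8, R10, R13, R16, R18} → V_3 = -0.001314
Node n4: branches {R5, R7, R13, R14, R15, R16, R17, Ix} → V_4 = 0.008548
Node n5: branches {R3, R9, R10, R11, R12} → V_5 = -0.0009739
Node n6: branches {R1, R2, R4, R5, R6, R14, Ix} → V_6 = -0.1451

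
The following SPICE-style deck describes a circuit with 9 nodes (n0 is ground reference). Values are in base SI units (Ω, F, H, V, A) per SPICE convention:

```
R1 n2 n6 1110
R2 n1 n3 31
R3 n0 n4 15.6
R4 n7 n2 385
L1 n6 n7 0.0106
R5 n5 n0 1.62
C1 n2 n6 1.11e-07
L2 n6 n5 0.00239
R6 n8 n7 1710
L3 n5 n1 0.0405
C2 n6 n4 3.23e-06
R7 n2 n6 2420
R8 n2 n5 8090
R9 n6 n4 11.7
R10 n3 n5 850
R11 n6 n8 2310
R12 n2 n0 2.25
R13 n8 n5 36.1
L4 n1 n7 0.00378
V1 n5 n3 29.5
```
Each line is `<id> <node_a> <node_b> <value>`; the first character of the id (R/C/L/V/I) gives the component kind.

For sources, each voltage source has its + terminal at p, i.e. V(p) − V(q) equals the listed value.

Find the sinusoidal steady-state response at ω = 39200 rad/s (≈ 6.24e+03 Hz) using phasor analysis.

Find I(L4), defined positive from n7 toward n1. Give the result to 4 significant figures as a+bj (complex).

0.04970-0.06113j A

Apply KCL at each of the 8 non-ground nodes and solve the resulting linear system.
Node n1: branches {R2, L3, L4} → V_1 = -27.83-2.537j
Node n2: branches {R1, R4, C1, R7, R8, R12} → V_2 = -0.1158+0.03432j
Node n3: branches {R2, R10, V1} → V_3 = -29.42-0.09743j
Node n4: branches {R3, C2, R9} → V_4 = 0.03436+0.7002j
Node n5: branches {R5, L2, L3, R8, R10, R13, V1} → V_5 = 0.07981-0.09743j
Node n6: branches {R1, L1, C1, L2, C2, R7, R9, R11} → V_6 = 0.2860+0.8526j
Node n7: branches {R4, L1, R6, L4} → V_7 = -18.77+4.827j
Node n8: branches {R6, R11, R13} → V_8 = -0.3010+0.01717j
Source currents: i(V1)=-0.08594+0.07871j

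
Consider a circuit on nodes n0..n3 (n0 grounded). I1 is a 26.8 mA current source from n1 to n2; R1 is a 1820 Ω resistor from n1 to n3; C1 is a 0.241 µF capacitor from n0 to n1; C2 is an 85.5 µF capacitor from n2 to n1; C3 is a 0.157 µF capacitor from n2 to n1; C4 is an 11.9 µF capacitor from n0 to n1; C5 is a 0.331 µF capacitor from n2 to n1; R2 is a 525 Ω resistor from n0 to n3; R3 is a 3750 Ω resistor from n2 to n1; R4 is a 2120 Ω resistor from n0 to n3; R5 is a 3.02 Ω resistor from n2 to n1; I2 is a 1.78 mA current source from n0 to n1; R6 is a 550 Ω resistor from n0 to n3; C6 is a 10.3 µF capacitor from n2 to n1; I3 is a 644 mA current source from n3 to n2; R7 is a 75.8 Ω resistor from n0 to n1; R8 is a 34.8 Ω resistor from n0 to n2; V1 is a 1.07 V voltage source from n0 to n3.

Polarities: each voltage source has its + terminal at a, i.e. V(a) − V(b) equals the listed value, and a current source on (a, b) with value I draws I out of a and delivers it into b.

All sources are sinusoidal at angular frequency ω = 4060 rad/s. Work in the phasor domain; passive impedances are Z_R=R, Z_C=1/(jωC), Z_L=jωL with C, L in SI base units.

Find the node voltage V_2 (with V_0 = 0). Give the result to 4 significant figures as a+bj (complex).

7.256-7.505j V

Element admittances at ω=4060 rad/s:
  I1: injects 0.0268 A into n2 (from n1)
  Y(R1) = 0.0005495+0.000j S between n1,n3
  Y(C1) = 0.000+0.0009785j S between n0,n1
  Y(C2) = 0.000+0.3471j S between n2,n1
  Y(C3) = 0.000+0.0006374j S between n2,n1
  Y(C4) = 0.000+0.04831j S between n0,n1
  Y(C5) = 0.000+0.001344j S between n2,n1
  Y(R2) = 0.001905+0.000j S between n0,n3
  Y(R3) = 0.0002667+0.000j S between n2,n1
  Y(R4) = 0.0004717+0.000j S between n0,n3
  Y(R5) = 0.3311+0.000j S between n2,n1
  I2: injects 0.00178 A into n1 (from n0)
  Y(R6) = 0.001818+0.000j S between n0,n3
  Y(C6) = 0.000+0.04182j S between n2,n1
  I3: injects 0.644 A into n2 (from n3)
  Y(R7) = 0.01319+0.000j S between n0,n1
  Y(R8) = 0.02874+0.000j S between n0,n2
  V1: constraint V(n0)−V(n3) = 1.07
Assemble and solve the 4×4 MNA system:
  V(n1)=6.351-7.089j  V(n2)=7.256-7.505j  V(n3)=-1.070+0.000j
  i(V1)=0.6354+0.003895j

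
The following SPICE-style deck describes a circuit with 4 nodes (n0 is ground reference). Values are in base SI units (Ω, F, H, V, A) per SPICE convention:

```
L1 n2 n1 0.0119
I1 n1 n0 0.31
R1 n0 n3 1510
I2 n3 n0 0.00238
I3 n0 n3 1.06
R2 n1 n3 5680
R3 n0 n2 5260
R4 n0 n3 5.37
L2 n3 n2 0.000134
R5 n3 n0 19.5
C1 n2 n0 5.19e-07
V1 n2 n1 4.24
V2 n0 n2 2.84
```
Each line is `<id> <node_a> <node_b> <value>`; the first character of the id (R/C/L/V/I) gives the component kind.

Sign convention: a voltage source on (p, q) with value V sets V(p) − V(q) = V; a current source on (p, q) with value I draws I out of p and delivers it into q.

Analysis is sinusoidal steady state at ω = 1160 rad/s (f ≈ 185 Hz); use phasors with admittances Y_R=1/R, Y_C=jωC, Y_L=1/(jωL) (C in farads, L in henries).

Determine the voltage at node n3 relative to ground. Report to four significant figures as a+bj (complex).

Apply KCL at each of the 3 non-ground nodes and solve the resulting linear system.
Node n1: branches {L1, I1, R2, V1} → V_1 = -7.080+0.000j
Node n2: branches {L1, R3, L2, C1, V1, V2} → V_2 = -2.840+0.000j
Node n3: branches {R1, I2, I3, R2, R4, L2, R5} → V_3 = -2.830+0.2690j
Source currents: i(V1)=0.3093+0.3071j, i(V2)=-1.422+0.06237j

-2.830+0.2690j V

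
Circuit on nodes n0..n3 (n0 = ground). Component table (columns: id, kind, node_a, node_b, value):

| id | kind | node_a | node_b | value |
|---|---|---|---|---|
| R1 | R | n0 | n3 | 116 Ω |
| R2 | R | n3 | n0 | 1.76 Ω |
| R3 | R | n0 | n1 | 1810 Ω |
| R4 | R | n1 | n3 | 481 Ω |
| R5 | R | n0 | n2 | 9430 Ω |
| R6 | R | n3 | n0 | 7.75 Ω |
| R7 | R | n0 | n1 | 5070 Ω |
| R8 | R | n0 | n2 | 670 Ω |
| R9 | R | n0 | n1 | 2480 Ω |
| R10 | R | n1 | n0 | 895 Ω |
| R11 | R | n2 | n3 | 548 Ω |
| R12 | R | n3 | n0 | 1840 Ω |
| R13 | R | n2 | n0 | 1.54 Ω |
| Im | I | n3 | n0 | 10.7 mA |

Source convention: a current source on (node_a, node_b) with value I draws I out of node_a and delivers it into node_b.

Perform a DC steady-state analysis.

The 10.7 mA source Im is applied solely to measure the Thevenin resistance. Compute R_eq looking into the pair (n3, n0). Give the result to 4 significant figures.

Apply KCL at each of the 3 non-ground nodes and solve the resulting linear system.
Node n1: branches {R3, R4, R7, R9, R10} → V_1 = -0.007211
Node n2: branches {R5, R8, R11, R13} → V_2 = -4.217e-05
Node n3: branches {R1, R2, R4, R6, R11, R12, Im} → V_3 = -0.01509

R_eq = 1.410 Ω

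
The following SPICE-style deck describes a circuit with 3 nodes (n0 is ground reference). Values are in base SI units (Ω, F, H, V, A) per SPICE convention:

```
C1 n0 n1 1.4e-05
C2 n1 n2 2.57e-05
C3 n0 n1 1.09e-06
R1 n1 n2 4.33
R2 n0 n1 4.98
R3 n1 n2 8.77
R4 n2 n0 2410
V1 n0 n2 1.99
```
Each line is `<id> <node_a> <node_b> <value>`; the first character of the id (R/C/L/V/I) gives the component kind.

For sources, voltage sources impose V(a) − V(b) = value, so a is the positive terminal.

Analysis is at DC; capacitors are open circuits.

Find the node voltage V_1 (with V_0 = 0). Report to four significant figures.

Element admittances at DC:
  Y(C1) = 0.000 S between n0,n1
  Y(C2) = 0.000 S between n1,n2
  Y(C3) = 0.000 S between n0,n1
  Y(R1) = 0.2309 S between n1,n2
  Y(R2) = 0.2008 S between n0,n1
  Y(R3) = 0.1140 S between n1,n2
  Y(R4) = 0.0004149 S between n2,n0
  V1: constraint V(n0)−V(n2) = 1.99
Assemble and solve the 3×3 MNA system:
  V(n1)=-1.258  V(n2)=-1.990
  i(V1)=-0.2534

-1.258 V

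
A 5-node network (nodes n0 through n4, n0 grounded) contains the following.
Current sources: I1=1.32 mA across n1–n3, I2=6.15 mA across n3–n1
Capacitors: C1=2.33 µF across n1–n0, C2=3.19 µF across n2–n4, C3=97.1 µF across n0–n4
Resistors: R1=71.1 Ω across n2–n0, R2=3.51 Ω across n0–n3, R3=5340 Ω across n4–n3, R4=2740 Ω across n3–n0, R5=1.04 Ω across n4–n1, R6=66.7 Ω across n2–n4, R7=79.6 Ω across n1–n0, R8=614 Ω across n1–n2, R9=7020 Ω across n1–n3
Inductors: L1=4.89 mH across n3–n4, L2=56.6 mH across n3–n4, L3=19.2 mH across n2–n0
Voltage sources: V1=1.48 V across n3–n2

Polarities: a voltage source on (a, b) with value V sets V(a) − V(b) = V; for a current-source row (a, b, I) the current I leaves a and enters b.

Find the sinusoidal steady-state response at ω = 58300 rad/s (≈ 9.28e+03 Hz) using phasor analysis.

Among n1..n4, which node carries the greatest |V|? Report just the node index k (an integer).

Apply KCL at each of the 4 non-ground nodes and solve the resulting linear system.
Node n1: branches {I1, C1, I2, R5, R7, R8, R9} → V_1 = -0.02375+0.02384j
Node n2: branches {R1, C2, L3, R6, R8, V1} → V_2 = -1.027+0.5896j
Node n3: branches {I1, R2, R3, L1, L2, R4, I2, R9, V1} → V_3 = 0.4533+0.5896j
Node n4: branches {R3, C2, L1, L2, R5, R6, C3} → V_4 = -0.03082+0.01976j
Source currents: i(V1)=-0.1365-0.1665j

2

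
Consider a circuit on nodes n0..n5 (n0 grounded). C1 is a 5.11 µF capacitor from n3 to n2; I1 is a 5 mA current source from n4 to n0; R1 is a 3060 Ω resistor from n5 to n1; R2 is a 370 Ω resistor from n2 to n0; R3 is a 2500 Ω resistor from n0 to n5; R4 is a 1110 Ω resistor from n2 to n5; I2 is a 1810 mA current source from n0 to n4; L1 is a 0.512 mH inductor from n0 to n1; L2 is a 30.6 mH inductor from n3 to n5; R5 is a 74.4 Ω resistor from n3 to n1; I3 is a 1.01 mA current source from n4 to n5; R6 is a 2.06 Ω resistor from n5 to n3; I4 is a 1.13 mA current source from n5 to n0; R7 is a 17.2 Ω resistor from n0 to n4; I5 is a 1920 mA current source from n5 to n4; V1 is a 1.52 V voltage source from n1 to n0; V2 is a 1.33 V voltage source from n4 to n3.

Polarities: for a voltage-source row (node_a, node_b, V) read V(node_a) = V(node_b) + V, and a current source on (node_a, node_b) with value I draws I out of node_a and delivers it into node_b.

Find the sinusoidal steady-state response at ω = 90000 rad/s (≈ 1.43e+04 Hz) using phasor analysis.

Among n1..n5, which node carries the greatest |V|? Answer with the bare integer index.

4

Element admittances at ω=90000 rad/s:
  Y(C1) = 0.000+0.4599j S between n3,n2
  I1: injects 0.005 A into n0 (from n4)
  Y(R1) = 0.0003268+0.000j S between n5,n1
  Y(R2) = 0.002703+0.000j S between n2,n0
  Y(R3) = 0.0004000+0.000j S between n0,n5
  Y(R4) = 0.0009009+0.000j S between n2,n5
  I2: injects 1.81 A into n4 (from n0)
  Y(L1) = 0.000-0.02170j S between n0,n1
  Y(L2) = 0.000-0.0003631j S between n3,n5
  Y(R5) = 0.01344+0.000j S between n3,n1
  I3: injects 0.00101 A into n5 (from n4)
  Y(R6) = 0.4854+0.000j S between n5,n3
  I4: injects 0.00113 A into n0 (from n5)
  Y(R7) = 0.05814+0.000j S between n0,n4
  I5: injects 1.92 A into n4 (from n5)
  V1: constraint V(n1)−V(n0) = 1.52
  V2: constraint V(n4)−V(n3) = 1.33
Assemble and solve the 7×7 MNA system:
  V(n1)=1.520+0.000j  V(n2)=23.33+0.1397j  V(n3)=23.34-0.005195j  V(n4)=24.67-0.005195j  V(n5)=19.36-0.007884j
  i(V1)=0.2990+0.03291j  i(V2)=2.290+0.0003021j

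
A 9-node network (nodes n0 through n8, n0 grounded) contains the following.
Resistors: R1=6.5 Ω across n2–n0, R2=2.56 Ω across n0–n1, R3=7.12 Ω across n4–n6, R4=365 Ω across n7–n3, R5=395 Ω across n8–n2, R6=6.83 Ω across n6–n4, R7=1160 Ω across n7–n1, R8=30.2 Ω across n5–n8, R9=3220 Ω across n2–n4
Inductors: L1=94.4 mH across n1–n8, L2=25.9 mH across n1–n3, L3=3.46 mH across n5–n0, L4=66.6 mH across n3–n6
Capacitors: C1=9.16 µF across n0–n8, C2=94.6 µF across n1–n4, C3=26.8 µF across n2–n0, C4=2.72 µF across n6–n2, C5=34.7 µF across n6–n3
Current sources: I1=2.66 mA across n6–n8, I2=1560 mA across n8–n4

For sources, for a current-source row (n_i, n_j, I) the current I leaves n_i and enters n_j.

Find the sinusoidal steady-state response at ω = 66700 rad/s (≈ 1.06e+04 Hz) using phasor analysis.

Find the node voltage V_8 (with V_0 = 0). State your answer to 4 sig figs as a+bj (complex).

Element admittances at ω=66700 rad/s:
  Y(R1) = 0.1538+0.000j S between n2,n0
  Y(R2) = 0.3906+0.000j S between n0,n1
  Y(L1) = 0.000-0.0001588j S between n1,n8
  Y(L2) = 0.000-0.0005789j S between n1,n3
  Y(R3) = 0.1404+0.000j S between n4,n6
  Y(C1) = 0.000+0.6110j S between n0,n8
  Y(R4) = 0.002740+0.000j S between n7,n3
  Y(R5) = 0.002532+0.000j S between n8,n2
  Y(L3) = 0.000-0.004333j S between n5,n0
  Y(R6) = 0.1464+0.000j S between n6,n4
  Y(L4) = 0.000-0.0002251j S between n3,n6
  Y(C2) = 0.000+6.310j S between n1,n4
  Y(R7) = 0.0008621+0.000j S between n7,n1
  Y(C3) = 0.000+1.788j S between n2,n0
  Y(C4) = 0.000+0.1814j S between n6,n2
  Y(R8) = 0.03311+0.000j S between n5,n8
  Y(R9) = 0.0003106+0.000j S between n2,n4
  I1: injects 0.00266 A into n8 (from n6)
  Y(C5) = 0.000+2.314j S between n6,n3
  I2: injects 1.56 A into n4 (from n8)
Assemble and solve the 8×8 MNA system:
  V(n1)=3.117-0.7832j  V(n2)=0.1903-0.1738j  V(n3)=1.881-2.046j  V(n4)=3.068-0.9763j  V(n5)=-0.3446+2.522j  V(n6)=1.881-2.045j  V(n7)=2.177-1.744j  V(n8)=-0.01461+2.567j

-0.01461+2.567j V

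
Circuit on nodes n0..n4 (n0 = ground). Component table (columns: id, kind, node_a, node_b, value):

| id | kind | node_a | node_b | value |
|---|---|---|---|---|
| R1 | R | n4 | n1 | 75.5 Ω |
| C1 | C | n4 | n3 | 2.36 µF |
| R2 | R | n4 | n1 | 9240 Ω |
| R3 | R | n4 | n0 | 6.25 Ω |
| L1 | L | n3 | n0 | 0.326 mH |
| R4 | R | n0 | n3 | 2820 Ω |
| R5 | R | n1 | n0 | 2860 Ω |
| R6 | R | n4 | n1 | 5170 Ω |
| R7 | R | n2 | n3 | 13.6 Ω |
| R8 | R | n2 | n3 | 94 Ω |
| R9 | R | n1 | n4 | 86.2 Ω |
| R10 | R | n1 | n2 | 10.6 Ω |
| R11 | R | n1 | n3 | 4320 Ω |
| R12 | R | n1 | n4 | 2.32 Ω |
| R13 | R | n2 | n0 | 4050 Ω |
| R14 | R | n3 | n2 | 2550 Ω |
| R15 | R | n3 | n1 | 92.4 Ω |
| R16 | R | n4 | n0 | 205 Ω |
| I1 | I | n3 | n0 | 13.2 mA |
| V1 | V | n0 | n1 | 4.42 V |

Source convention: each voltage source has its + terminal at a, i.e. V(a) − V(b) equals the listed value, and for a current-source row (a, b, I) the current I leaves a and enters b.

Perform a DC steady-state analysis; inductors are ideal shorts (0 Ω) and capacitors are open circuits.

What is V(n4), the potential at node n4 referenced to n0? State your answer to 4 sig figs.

-3.247 V

MNA unknowns: 4 node voltages V₁..V_4 plus 2 source currents (L1, V1)
R1: Y=0.01325 on G[4,1]
C1: Y=0.000 on G[4,3]
R2: Y=0.0001082 on G[4,1]
R3: Y=0.1600 on G[4,0]
L1: row V3−V0=0, i_L1 at 3,0
R4: Y=0.0003546 on G[0,3]
R5: Y=0.0003497 on G[1,0]
R6: Y=0.0001934 on G[4,1]
R7: Y=0.07353 on G[2,3]
R8: Y=0.01064 on G[2,3]
R9: Y=0.01160 on G[1,4]
R10: Y=0.09434 on G[1,2]
R11: Y=0.0002315 on G[1,3]
R12: Y=0.4310 on G[1,4]
R13: Y=0.0002469 on G[2,0]
R14: Y=0.0003922 on G[3,2]
R15: Y=0.01082 on G[3,1]
R16: Y=0.004878 on G[4,0]
I1: z[3]−=0.0132, z[0]+=0.0132
V1: row V0−V1=4.42, i_V1 at 0,1
solve → V1=-4.420, V2=-2.328, V3=0.000, V4=-3.247
aux → i_L1=-0.2589, i_V1=-0.7831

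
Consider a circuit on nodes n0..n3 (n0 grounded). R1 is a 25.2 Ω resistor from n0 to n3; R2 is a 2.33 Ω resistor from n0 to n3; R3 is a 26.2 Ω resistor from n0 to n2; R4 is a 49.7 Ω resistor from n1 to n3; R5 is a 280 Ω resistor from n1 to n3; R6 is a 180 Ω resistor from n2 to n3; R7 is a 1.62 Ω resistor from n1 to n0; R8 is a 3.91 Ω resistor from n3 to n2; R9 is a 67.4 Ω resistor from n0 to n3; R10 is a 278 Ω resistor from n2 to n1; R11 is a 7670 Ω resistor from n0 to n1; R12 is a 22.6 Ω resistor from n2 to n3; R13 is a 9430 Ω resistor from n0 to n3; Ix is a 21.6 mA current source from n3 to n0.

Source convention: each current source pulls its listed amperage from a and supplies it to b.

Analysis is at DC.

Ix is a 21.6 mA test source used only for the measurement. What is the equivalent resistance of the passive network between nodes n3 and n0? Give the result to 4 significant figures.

R_eq = 1.841 Ω

Element admittances at DC:
  Y(R1) = 0.03968 S between n0,n3
  Y(R2) = 0.4292 S between n0,n3
  Y(R3) = 0.03817 S between n0,n2
  Y(R4) = 0.02012 S between n1,n3
  Y(R5) = 0.003571 S between n1,n3
  Y(R6) = 0.005556 S between n2,n3
  Y(R7) = 0.6173 S between n1,n0
  Y(R8) = 0.2558 S between n3,n2
  Y(R9) = 0.01484 S between n0,n3
  Y(R10) = 0.003597 S between n2,n1
  Y(R11) = 0.0001304 S between n0,n1
  Y(R12) = 0.04425 S between n2,n3
  Y(R13) = 0.0001060 S between n0,n3
  Ix: injects 0.0216 A into n0 (from n3)
Assemble and solve the 3×3 MNA system:
  V(n1)=-0.001657  V(n2)=-0.03500  V(n3)=-0.03977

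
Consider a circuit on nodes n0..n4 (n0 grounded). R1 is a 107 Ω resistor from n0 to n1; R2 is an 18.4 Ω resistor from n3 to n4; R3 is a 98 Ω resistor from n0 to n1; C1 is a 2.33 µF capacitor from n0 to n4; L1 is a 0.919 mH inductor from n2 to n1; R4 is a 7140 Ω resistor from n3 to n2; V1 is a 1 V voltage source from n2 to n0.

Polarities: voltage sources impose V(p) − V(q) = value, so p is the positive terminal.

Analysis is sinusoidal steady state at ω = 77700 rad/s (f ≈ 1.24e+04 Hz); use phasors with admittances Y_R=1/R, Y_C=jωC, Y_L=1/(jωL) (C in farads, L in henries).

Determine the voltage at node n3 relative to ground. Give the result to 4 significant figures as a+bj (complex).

0.002571-0.0007696j V

Apply KCL at each of the 4 non-ground nodes and solve the resulting linear system.
Node n1: branches {R1, R3, L1} → V_1 = 0.3391-0.4734j
Node n2: branches {L1, R4, V1} → V_2 = 1.000+0.000j
Node n3: branches {R2, R4} → V_3 = 0.002571-0.0007696j
Node n4: branches {R2, C1} → V_4 = 5.954e-07-0.0007716j
Source currents: i(V1)=-0.006770+0.009255j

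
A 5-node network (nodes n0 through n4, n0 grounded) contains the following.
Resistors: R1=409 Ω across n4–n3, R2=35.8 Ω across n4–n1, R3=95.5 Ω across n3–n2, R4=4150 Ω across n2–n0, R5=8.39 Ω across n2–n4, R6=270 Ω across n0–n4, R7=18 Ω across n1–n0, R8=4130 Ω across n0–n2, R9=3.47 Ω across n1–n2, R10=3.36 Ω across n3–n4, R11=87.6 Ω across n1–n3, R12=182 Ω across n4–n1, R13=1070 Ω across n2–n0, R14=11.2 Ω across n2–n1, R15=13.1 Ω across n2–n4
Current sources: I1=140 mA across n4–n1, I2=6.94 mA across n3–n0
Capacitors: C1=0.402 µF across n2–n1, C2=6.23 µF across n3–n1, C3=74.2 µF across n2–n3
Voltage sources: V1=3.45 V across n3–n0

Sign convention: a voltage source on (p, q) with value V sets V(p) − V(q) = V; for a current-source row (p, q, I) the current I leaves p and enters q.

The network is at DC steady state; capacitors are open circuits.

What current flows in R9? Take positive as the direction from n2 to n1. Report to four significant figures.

0.007226 A

Element admittances at DC:
  Y(R1) = 0.002445 S between n4,n3
  I1: injects 0.14 A into n1 (from n4)
  Y(C1) = 0.000 S between n2,n1
  Y(R2) = 0.02793 S between n4,n1
  Y(R3) = 0.01047 S between n3,n2
  Y(R4) = 0.0002410 S between n2,n0
  Y(R5) = 0.1192 S between n2,n4
  Y(R6) = 0.003704 S between n0,n4
  Y(R7) = 0.05556 S between n1,n0
  I2: injects 0.00694 A into n0 (from n3)
  Y(R8) = 0.0002421 S between n0,n2
  Y(R9) = 0.2882 S between n1,n2
  Y(R10) = 0.2976 S between n3,n4
  Y(R11) = 0.01142 S between n1,n3
  Y(C2) = 0.000 S between n3,n1
  Y(R12) = 0.005495 S between n4,n1
  Y(R13) = 0.0009346 S between n2,n0
  Y(R14) = 0.08929 S between n2,n1
  Y(R15) = 0.07634 S between n2,n4
  Y(C3) = 0.000 S between n2,n3
  V1: constraint V(n3)−V(n0) = 3.45
Assemble and solve the 5×5 MNA system:
  V(n1)=2.852  V(n2)=2.877  V(n3)=3.450  V(n4)=2.915
  i(V1)=-0.1802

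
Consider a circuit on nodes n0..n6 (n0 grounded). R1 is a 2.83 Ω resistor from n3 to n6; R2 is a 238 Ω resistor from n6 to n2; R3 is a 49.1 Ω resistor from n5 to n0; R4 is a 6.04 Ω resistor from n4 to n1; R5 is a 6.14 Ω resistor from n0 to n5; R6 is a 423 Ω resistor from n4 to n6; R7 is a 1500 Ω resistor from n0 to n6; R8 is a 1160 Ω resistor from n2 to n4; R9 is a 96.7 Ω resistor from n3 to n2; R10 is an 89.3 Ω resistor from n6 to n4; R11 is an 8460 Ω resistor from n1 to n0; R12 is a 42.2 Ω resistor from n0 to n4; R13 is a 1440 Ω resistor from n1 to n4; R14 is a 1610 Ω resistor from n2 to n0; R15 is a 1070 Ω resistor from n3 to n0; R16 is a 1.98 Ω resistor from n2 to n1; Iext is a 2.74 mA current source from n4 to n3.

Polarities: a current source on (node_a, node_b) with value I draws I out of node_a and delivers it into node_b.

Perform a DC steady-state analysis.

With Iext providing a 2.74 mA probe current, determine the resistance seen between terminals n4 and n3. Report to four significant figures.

MNA unknowns: 6 node voltages V₁..V_6
R1: Y=0.3534 on G[3,6]
R2: Y=0.004202 on G[6,2]
R3: Y=0.02037 on G[5,0]
R4: Y=0.1656 on G[4,1]
R5: Y=0.1629 on G[0,5]
R6: Y=0.002364 on G[4,6]
R7: Y=0.0006667 on G[0,6]
R8: Y=0.0008621 on G[2,4]
R9: Y=0.01034 on G[3,2]
R10: Y=0.01120 on G[6,4]
R11: Y=0.0001182 on G[1,0]
R12: Y=0.02370 on G[0,4]
R13: Y=0.0006944 on G[1,4]
R14: Y=0.0006211 on G[2,0]
R15: Y=0.0009346 on G[3,0]
R16: Y=0.5051 on G[2,1]
Iext: z[4]−=0.00274, z[3]+=0.00274
solve → V1=0.001370, V2=0.003909, V3=0.09427, V4=-0.006343, V5=0.000, V6=0.08941

R_eq = 36.72 Ω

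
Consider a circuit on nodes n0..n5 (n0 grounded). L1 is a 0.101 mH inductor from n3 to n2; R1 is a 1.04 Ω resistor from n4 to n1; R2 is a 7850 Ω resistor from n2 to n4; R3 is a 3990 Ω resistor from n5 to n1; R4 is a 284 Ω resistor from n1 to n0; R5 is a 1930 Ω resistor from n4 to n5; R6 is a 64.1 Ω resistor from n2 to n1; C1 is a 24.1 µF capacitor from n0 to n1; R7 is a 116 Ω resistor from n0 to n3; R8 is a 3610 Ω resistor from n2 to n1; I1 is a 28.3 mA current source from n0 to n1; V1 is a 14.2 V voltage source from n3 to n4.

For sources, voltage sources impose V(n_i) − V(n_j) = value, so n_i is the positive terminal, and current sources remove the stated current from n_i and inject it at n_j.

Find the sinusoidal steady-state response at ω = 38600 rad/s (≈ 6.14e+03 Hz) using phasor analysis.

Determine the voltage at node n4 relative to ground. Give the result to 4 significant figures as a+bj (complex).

-0.3533+0.1109j V

Element admittances at ω=38600 rad/s:
  Y(L1) = 0.000-0.2565j S between n3,n2
  Y(R1) = 0.9615+0.000j S between n4,n1
  Y(R2) = 0.0001274+0.000j S between n2,n4
  Y(R3) = 0.0002506+0.000j S between n5,n1
  Y(R4) = 0.003521+0.000j S between n1,n0
  Y(R5) = 0.0005181+0.000j S between n4,n5
  Y(R6) = 0.01560+0.000j S between n2,n1
  Y(C1) = 0.000+0.9303j S between n0,n1
  Y(R7) = 0.008621+0.000j S between n0,n3
  Y(R8) = 0.0002770+0.000j S between n2,n1
  I1: injects 0.0283 A into n1 (from n0)
  V1: constraint V(n3)−V(n4) = 14.2
Assemble and solve the 6×6 MNA system:
  V(n1)=-0.001398+0.09789j  V(n2)=13.79-0.7501j  V(n3)=13.85+0.1109j  V(n4)=-0.3533+0.1109j  V(n5)=-0.2386+0.1067j
  i(V1)=-0.3402+0.01262j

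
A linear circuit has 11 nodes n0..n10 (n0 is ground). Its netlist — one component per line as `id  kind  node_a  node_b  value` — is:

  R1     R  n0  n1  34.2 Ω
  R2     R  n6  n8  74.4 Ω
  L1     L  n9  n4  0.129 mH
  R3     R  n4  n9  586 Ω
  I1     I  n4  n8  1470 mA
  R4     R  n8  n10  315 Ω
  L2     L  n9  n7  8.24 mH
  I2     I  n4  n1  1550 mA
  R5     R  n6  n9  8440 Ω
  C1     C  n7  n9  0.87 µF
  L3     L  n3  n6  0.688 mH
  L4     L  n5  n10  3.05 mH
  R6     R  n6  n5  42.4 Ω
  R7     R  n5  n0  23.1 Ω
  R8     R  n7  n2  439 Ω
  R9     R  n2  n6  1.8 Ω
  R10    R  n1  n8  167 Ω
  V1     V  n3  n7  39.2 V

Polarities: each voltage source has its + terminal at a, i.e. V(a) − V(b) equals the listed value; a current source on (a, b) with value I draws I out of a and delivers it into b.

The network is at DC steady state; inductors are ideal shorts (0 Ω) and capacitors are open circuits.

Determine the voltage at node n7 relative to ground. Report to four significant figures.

Element admittances at DC:
  Y(R1) = 0.02924 S between n0,n1
  Y(R2) = 0.01344 S between n6,n8
  L1: short n9↔n4 (DC inductor)
  Y(R3) = 0.001706 S between n4,n9
  I1: injects 1.47 A into n8 (from n4)
  Y(R4) = 0.003175 S between n8,n10
  L2: short n9↔n7 (DC inductor)
  I2: injects 1.55 A into n1 (from n4)
  Y(R5) = 0.0001185 S between n6,n9
  Y(C1) = 0.000 S between n7,n9
  L3: short n3↔n6 (DC inductor)
  L4: short n5↔n10 (DC inductor)
  Y(R6) = 0.02358 S between n6,n5
  Y(R7) = 0.04329 S between n5,n0
  Y(R8) = 0.002278 S between n7,n2
  Y(R9) = 0.5556 S between n2,n6
  Y(R10) = 0.005988 S between n1,n8
  V1: constraint V(n3)−V(n7) = 39.2
Assemble and solve the 15×15 MNA system:
  V(n1)=46.71  V(n2)=-96.03  V(n3)=-95.86  V(n4)=-135.1  V(n5)=-31.55  V(n6)=-95.86  V(n7)=-135.1  V(n8)=15.97  V(n9)=-135.1  V(n10)=-31.55
  i(L1)=3.020  i(L2)=-3.015  i(L3)=-2.926  i(L4)=-0.1509  i(V1)=2.926

-135.1 V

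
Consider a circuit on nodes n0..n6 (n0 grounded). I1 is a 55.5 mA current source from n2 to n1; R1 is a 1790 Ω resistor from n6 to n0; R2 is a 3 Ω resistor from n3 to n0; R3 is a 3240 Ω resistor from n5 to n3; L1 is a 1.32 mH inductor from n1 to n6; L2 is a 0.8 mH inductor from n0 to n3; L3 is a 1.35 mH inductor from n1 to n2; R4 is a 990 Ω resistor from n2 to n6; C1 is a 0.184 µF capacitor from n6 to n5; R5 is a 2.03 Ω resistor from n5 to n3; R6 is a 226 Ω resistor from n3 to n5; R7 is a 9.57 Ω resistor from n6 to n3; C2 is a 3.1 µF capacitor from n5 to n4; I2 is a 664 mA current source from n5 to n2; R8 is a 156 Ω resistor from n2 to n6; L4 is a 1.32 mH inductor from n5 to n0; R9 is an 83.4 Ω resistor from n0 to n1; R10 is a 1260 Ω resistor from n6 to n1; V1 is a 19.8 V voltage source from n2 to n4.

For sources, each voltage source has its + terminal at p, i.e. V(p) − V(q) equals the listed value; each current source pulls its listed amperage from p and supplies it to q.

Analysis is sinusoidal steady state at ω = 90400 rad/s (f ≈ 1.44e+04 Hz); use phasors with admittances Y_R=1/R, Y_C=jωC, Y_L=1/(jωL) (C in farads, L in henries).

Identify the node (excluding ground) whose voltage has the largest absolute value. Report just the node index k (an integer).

Element admittances at ω=90400 rad/s:
  I1: injects 0.0555 A into n1 (from n2)
  Y(R1) = 0.0005587+0.000j S between n6,n0
  Y(R2) = 0.3333+0.000j S between n3,n0
  Y(R3) = 0.0003086+0.000j S between n5,n3
  Y(L1) = 0.000-0.008380j S between n1,n6
  Y(L2) = 0.000-0.01383j S between n0,n3
  Y(L3) = 0.000-0.008194j S between n1,n2
  Y(R4) = 0.001010+0.000j S between n2,n6
  Y(C1) = 0.000+0.01663j S between n6,n5
  Y(R5) = 0.4926+0.000j S between n5,n3
  Y(R6) = 0.004425+0.000j S between n3,n5
  Y(R7) = 0.1045+0.000j S between n6,n3
  Y(C2) = 0.000+0.2802j S between n5,n4
  I2: injects 0.664 A into n2 (from n5)
  Y(R8) = 0.006410+0.000j S between n2,n6
  Y(L4) = 0.000-0.008380j S between n5,n0
  Y(R9) = 0.01199+0.000j S between n0,n1
  Y(R10) = 0.0007937+0.000j S between n6,n1
  V1: constraint V(n2)−V(n4) = 19.8
Assemble and solve the 7×7 MNA system:
  V(n1)=7.444-3.357j  V(n2)=19.49-1.278j  V(n3)=-0.2813+0.09327j  V(n4)=-0.3105-1.278j  V(n5)=-0.6774+0.3353j  V(n6)=0.7191-0.7239j
  i(V1)=0.4522+0.1028j

2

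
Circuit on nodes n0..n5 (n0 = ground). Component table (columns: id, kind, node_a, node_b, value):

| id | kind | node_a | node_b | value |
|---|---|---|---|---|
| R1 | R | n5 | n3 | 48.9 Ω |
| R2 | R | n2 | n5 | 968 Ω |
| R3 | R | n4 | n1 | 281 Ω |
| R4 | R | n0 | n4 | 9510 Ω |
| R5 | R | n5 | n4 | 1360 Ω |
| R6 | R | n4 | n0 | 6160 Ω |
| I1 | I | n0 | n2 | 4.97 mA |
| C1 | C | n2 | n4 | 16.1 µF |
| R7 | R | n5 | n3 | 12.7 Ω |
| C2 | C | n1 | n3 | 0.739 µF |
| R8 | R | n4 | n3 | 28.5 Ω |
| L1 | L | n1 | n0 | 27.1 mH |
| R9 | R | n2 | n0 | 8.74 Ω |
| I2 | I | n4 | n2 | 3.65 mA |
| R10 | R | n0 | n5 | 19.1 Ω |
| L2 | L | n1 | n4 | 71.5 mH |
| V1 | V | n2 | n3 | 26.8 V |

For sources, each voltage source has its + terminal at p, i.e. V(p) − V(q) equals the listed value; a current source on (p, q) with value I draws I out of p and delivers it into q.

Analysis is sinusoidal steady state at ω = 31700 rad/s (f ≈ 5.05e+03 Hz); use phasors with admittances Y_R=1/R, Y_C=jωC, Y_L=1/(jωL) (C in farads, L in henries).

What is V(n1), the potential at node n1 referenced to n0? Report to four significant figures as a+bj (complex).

MNA unknowns: 5 node voltages V₁..V_5 plus 1 source current (V1)
R1: Y=0.02045+0.000j on G[5,3]
R2: Y=0.001033+0.000j on G[2,5]
R3: Y=0.003559+0.000j on G[4,1]
R4: Y=0.0001052+0.000j on G[0,4]
R5: Y=0.0007353+0.000j on G[5,4]
R6: Y=0.0001623+0.000j on G[4,0]
I1: z[0]−=0.00497, z[2]+=0.00497
C1: Y=0.000+0.5104j on G[2,4]
R7: Y=0.07874+0.000j on G[5,3]
C2: Y=0.000+0.02343j on G[1,3]
R8: Y=0.03509+0.000j on G[4,3]
L1: Y=0.000-0.001164j on G[1,0]
R9: Y=0.1144+0.000j on G[2,0]
I2: z[4]−=0.00365, z[2]+=0.00365
R10: Y=0.05236+0.000j on G[0,5]
L2: Y=0.000-0.0004412j on G[1,4]
V1: row V2−V3=26.8, i_V1 at 2,3
solve → V1=-21.21-4.660j, V2=6.156-0.1727j, V3=-20.64-0.1727j, V4=5.988+1.892j, V5=-13.29-0.1038j
aux → i_V1=-1.769-0.06589j

-21.21-4.660j V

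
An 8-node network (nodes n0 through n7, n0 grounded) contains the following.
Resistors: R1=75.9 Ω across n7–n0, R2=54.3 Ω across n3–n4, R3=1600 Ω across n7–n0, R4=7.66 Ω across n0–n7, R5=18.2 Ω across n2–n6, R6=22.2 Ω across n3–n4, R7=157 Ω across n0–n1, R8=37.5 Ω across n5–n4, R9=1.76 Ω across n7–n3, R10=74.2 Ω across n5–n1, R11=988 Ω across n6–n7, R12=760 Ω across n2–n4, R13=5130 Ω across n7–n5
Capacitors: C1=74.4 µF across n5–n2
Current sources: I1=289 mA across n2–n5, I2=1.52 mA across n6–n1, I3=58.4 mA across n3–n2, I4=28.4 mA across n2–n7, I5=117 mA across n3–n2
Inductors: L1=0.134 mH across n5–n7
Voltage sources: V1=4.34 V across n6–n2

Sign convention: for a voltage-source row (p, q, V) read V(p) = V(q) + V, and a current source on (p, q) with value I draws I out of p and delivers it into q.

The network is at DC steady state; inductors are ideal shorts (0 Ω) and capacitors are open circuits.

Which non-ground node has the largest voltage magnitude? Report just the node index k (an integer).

2

MNA unknowns: 7 node voltages V₁..V_7 plus 2 source currents (L1, V1)
R1: Y=0.01318 on G[7,0]
C1: Y=0.000 on G[5,2]
I1: z[2]−=0.289, z[5]+=0.289
R2: Y=0.01842 on G[3,4]
R3: Y=0.0006250 on G[7,0]
R4: Y=0.1305 on G[0,7]
R5: Y=0.05495 on G[2,6]
R6: Y=0.04505 on G[3,4]
I2: z[6]−=0.00152, z[1]+=0.00152
R7: Y=0.006369 on G[0,1]
R8: Y=0.02667 on G[5,4]
R9: Y=0.5682 on G[7,3]
R10: Y=0.01348 on G[5,1]
R11: Y=0.001012 on G[6,7]
I3: z[3]−=0.0584, z[2]+=0.0584
R12: Y=0.001316 on G[2,4]
R13: Y=0.0001949 on G[7,5]
I4: z[2]−=0.0284, z[7]+=0.0284
L1: row V5−V7=0, i_L1 at 5,7
I5: z[3]−=0.117, z[2]+=0.117
V1: row V6−V2=4.34, i_V1 at 6,2
solve → V1=0.07436, V2=-64.22, V3=-0.4016, V4=-1.204, V5=-0.003281, V6=-59.88, V7=-0.003281
aux → i_L1=0.2580, i_V1=-0.1794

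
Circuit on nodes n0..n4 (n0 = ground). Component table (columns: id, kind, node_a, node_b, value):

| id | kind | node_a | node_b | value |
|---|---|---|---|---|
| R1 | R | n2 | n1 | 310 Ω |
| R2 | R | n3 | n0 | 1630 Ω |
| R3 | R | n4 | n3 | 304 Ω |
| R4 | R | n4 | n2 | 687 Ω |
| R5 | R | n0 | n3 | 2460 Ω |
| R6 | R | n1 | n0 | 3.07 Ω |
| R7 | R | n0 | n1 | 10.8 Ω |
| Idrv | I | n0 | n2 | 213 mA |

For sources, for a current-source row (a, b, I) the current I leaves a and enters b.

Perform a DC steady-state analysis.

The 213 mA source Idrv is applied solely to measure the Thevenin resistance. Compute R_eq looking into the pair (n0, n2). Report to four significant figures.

Apply KCL at each of the 4 non-ground nodes and solve the resulting linear system.
Node n1: branches {R1, R6, R7} → V_1 = 0.4395
Node n2: branches {R1, R4, Idrv} → V_2 = 57.44
Node n3: branches {R2, R3, R5} → V_3 = 28.56
Node n4: branches {R3, R4} → V_4 = 37.42

R_eq = 269.7 Ω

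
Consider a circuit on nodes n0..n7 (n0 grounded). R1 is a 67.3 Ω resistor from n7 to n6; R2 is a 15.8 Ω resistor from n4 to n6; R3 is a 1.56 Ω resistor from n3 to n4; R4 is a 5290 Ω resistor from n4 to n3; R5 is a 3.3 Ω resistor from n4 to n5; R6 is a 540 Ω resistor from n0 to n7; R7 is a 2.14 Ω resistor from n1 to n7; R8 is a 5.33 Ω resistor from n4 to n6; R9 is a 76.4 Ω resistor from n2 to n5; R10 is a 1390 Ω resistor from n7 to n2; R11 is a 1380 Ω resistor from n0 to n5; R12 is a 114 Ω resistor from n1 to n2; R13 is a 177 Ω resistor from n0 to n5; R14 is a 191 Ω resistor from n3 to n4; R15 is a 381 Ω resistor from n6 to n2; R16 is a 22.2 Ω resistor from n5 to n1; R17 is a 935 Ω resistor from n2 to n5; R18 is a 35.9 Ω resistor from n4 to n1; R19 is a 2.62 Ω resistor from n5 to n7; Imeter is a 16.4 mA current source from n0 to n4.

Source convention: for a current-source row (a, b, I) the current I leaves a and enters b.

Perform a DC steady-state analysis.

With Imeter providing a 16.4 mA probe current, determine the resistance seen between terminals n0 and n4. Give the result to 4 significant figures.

R_eq = 124.5 Ω

MNA unknowns: 7 node voltages V₁..V_7
R1: Y=0.01486 on G[7,6]
R2: Y=0.06329 on G[4,6]
R3: Y=0.6410 on G[3,4]
R4: Y=0.0001890 on G[4,3]
R5: Y=0.3030 on G[4,5]
R6: Y=0.001852 on G[0,7]
R7: Y=0.4673 on G[1,7]
R8: Y=0.1876 on G[4,6]
R9: Y=0.01309 on G[2,5]
R10: Y=0.0007194 on G[7,2]
R11: Y=0.0007246 on G[0,5]
R12: Y=0.008772 on G[1,2]
R13: Y=0.005650 on G[0,5]
R14: Y=0.005236 on G[3,4]
R15: Y=0.002625 on G[6,2]
R16: Y=0.04505 on G[5,1]
R17: Y=0.001070 on G[2,5]
R18: Y=0.02786 on G[4,1]
R19: Y=0.3817 on G[5,7]
Imeter: z[0]−=0.0164, z[4]+=0.0164
solve → V1=1.994, V2=1.998, V3=2.042, V4=2.042, V5=1.995, V6=2.038, V7=1.990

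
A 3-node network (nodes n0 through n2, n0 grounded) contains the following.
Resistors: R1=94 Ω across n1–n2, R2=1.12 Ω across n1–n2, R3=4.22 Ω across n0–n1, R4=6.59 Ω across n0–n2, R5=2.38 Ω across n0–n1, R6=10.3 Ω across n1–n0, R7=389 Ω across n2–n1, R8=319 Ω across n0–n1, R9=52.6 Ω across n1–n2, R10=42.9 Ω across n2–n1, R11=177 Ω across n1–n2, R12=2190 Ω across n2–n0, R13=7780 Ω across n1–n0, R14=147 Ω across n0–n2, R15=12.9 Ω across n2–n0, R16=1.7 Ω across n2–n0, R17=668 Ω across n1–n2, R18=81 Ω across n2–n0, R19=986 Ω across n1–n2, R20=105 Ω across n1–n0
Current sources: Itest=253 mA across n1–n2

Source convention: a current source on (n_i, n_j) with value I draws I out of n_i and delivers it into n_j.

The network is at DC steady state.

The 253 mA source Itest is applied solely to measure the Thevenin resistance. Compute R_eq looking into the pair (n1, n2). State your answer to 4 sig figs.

MNA unknowns: 2 node voltages V₁..V_2
R1: Y=0.01064 on G[1,2]
R2: Y=0.8929 on G[1,2]
R3: Y=0.2370 on G[0,1]
R4: Y=0.1517 on G[0,2]
R5: Y=0.4202 on G[0,1]
R6: Y=0.09709 on G[1,0]
R7: Y=0.002571 on G[2,1]
R8: Y=0.003135 on G[0,1]
R9: Y=0.01901 on G[1,2]
R10: Y=0.02331 on G[2,1]
R11: Y=0.005650 on G[1,2]
R12: Y=0.0004566 on G[2,0]
R13: Y=0.0001285 on G[1,0]
R14: Y=0.006803 on G[0,2]
R15: Y=0.07752 on G[2,0]
R16: Y=0.5882 on G[2,0]
R17: Y=0.001497 on G[1,2]
R18: Y=0.01235 on G[2,0]
R19: Y=0.001014 on G[1,2]
R20: Y=0.009524 on G[1,0]
Itest: z[1]−=0.253, z[2]+=0.253
solve → V1=-0.09731, V2=0.08916

R_eq = 0.7370 Ω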